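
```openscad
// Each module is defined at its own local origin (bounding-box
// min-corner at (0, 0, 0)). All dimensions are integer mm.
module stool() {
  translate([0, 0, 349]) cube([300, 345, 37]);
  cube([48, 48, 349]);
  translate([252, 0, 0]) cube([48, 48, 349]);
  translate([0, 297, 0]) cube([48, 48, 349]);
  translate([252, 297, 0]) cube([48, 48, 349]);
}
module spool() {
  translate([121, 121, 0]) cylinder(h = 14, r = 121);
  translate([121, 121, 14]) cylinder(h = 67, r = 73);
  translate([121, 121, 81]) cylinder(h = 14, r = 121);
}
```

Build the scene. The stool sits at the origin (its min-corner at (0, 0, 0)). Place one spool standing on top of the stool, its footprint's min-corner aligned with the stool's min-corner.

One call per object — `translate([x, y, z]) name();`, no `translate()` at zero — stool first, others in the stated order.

stool();
translate([0, 0, 386]) spool();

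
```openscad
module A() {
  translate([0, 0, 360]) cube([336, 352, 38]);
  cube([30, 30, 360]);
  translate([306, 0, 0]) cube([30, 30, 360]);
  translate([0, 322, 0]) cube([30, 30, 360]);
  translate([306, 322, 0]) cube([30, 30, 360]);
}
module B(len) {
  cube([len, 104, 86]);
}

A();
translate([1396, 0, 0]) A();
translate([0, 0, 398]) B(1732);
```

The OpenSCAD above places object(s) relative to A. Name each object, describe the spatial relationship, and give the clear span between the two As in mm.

Second stool starts at x = 1396; first ends at x = 336; clear span = 1396 − 336 = 1060 mm.

A is a stool. B is a beam. A beam spans the tops of two stools. The clear span between the two stools is 1060 mm.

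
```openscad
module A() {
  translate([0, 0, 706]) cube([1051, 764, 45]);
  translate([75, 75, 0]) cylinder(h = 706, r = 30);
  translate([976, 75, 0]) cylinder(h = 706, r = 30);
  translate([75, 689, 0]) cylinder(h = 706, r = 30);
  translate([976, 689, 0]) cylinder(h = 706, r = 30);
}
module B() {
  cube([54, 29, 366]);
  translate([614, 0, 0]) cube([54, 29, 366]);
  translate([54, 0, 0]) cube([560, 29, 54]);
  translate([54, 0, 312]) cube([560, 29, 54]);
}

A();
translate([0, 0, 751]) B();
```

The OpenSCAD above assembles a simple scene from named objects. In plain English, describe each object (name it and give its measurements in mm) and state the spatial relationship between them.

A is a table with a 1051×764 mm rectangular top, 45 mm thick, top surface at z = 751 mm, supported by four round legs of 60 mm diameter, each leg's bounding box inset 45 mm from the nearest pair of top edges, running from the floor.

B is a picture frame with a 560×258 mm rectangular opening (x by z) and a uniform 54 mm border on every side. Frame depth is 29 mm along y. It is built from two vertical stiles running the full outside height and two horizontal rails spanning the gap between the stiles.

The picture frame is on top of the table.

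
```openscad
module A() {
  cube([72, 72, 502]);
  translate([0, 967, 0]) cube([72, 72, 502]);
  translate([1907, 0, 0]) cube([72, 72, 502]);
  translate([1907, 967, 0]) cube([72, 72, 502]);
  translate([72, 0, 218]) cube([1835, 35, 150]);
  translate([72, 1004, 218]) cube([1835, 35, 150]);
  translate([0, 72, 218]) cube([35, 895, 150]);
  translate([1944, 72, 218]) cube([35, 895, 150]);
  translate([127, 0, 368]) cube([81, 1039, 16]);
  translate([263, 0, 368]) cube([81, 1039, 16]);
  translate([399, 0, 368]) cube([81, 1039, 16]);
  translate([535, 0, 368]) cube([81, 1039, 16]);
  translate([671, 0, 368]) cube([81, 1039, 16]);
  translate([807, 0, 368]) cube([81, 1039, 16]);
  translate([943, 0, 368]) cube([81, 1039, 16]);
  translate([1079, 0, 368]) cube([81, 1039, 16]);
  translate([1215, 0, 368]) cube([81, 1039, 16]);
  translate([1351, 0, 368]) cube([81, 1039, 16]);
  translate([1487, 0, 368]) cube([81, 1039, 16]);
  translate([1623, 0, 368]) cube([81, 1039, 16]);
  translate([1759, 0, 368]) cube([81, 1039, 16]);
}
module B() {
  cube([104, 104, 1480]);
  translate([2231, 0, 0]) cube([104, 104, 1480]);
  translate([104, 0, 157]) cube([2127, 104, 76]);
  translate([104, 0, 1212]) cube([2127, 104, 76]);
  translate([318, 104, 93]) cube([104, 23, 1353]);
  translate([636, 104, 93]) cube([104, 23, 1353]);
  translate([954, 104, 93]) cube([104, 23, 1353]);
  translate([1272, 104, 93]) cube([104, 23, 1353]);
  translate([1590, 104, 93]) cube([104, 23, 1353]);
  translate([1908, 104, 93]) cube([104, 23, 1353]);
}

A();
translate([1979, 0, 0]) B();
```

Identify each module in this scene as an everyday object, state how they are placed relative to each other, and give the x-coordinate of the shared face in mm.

A is a bed frame. B is a fence section. The fence section is against the bed frame's +x side, with their −y faces flush. The x-coordinate of the shared face is 1979 mm.

The bed frame's +x face and the fence section's −x face are both at x = 1979 mm.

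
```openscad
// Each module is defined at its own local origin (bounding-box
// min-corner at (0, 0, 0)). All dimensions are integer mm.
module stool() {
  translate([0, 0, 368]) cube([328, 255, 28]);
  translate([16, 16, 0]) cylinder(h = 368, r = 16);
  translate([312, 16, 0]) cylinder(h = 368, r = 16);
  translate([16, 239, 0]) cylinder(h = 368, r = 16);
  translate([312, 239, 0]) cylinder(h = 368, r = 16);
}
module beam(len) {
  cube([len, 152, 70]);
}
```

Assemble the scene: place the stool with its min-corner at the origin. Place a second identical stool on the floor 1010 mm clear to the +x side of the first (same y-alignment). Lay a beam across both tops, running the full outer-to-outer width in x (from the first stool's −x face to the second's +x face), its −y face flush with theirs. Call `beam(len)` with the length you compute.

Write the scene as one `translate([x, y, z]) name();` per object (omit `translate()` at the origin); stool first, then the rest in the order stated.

stool();
translate([1338, 0, 0]) stool();
translate([0, 0, 396]) beam(1666);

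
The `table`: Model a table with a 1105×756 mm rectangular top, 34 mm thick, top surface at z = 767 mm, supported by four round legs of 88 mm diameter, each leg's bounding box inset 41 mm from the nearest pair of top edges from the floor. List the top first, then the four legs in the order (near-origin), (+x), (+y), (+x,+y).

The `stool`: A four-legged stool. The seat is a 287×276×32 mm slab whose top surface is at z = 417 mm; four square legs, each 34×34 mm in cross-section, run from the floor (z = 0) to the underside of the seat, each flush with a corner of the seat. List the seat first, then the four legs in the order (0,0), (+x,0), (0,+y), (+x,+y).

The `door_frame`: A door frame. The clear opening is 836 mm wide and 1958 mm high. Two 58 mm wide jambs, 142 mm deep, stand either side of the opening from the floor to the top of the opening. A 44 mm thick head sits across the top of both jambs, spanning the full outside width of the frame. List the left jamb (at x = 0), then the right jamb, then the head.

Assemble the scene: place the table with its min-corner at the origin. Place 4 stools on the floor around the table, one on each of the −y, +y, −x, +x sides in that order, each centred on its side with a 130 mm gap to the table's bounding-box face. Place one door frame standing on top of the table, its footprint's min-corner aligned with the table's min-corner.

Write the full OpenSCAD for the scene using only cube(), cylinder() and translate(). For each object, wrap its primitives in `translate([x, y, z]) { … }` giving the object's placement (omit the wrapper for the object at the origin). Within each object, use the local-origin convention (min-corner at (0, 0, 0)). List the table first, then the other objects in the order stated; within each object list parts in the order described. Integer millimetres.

translate([0, 0, 733]) cube([1105, 756, 34]);
translate([85, 85, 0]) cylinder(h = 733, r = 44);
translate([1020, 85, 0]) cylinder(h = 733, r = 44);
translate([85, 671, 0]) cylinder(h = 733, r = 44);
translate([1020, 671, 0]) cylinder(h = 733, r = 44);
translate([409, -406, 0]) {
  translate([0, 0, 385]) cube([287, 276, 32]);
  cube([34, 34, 385]);
  translate([253, 0, 0]) cube([34, 34, 385]);
  translate([0, 242, 0]) cube([34, 34, 385]);
  translate([253, 242, 0]) cube([34, 34, 385]);
}
translate([409, 886, 0]) {
  translate([0, 0, 385]) cube([287, 276, 32]);
  cube([34, 34, 385]);
  translate([253, 0, 0]) cube([34, 34, 385]);
  translate([0, 242, 0]) cube([34, 34, 385]);
  translate([253, 242, 0]) cube([34, 34, 385]);
}
translate([-417, 240, 0]) {
  translate([0, 0, 385]) cube([287, 276, 32]);
  cube([34, 34, 385]);
  translate([253, 0, 0]) cube([34, 34, 385]);
  translate([0, 242, 0]) cube([34, 34, 385]);
  translate([253, 242, 0]) cube([34, 34, 385]);
}
translate([1235, 240, 0]) {
  translate([0, 0, 385]) cube([287, 276, 32]);
  cube([34, 34, 385]);
  translate([253, 0, 0]) cube([34, 34, 385]);
  translate([0, 242, 0]) cube([34, 34, 385]);
  translate([253, 242, 0]) cube([34, 34, 385]);
}
translate([0, 0, 767]) {
  cube([58, 142, 1958]);
  translate([894, 0, 0]) cube([58, 142, 1958]);
  translate([0, 0, 1958]) cube([952, 142, 44]);
}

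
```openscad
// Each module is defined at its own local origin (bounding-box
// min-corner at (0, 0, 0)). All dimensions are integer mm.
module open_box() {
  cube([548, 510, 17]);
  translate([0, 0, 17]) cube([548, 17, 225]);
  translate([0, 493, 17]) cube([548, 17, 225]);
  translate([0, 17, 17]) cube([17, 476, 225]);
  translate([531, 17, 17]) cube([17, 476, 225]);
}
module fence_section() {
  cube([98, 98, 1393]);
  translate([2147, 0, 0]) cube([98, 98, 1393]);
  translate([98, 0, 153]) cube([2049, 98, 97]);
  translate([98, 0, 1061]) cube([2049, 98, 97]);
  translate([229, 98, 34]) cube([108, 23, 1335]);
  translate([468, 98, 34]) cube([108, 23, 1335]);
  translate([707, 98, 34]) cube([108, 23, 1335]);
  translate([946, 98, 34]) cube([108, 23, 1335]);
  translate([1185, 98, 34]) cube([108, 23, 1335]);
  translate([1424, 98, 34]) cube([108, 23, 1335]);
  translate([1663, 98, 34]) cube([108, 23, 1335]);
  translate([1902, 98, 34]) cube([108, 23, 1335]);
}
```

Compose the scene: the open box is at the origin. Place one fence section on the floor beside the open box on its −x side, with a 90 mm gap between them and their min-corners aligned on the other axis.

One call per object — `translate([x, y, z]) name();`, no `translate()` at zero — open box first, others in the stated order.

open_box();
translate([-2335, 0, 0]) fence_section();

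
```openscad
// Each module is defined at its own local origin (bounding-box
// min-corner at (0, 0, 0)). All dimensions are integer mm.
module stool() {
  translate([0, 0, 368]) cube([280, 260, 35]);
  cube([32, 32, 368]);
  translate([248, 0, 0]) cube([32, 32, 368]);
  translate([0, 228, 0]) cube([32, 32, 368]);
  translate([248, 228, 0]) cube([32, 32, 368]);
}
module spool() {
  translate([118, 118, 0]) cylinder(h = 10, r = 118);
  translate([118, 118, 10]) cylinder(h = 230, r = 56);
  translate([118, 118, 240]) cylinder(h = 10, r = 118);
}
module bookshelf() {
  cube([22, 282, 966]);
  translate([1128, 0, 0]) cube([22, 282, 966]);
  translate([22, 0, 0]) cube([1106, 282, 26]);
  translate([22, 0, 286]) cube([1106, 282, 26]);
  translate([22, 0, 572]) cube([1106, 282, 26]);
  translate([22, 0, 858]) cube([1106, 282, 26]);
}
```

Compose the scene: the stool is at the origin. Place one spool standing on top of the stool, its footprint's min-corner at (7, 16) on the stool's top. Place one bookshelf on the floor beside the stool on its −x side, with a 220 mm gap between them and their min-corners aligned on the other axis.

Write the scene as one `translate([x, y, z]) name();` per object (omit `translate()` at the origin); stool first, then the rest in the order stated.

stool();
translate([7, 16, 403]) spool();
translate([-1370, 0, 0]) bookshelf();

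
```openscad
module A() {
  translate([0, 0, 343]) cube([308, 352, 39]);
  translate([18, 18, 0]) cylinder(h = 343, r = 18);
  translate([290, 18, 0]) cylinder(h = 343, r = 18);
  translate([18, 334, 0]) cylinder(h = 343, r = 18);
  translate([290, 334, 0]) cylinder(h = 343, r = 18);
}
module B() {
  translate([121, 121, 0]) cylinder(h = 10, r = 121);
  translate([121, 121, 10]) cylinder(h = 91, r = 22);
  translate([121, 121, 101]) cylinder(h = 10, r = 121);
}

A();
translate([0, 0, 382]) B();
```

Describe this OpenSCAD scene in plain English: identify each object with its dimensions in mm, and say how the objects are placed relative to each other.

A is a four-legged stool. The seat is 308×352 mm, 39 mm thick, top at z = 382 mm. It stands on four round legs, each 36 mm in diameter, from z = 0 to the seat underside, each leg's axis is inset half a diameter from the nearest pair of seat edges (so the leg's bounding box is flush with the corner).

B is a spool: two coaxial disc flanges of radius 121 mm and thickness 10 mm, joined by a core cylinder of radius 22 mm and height 91 mm. The lower flange rests on z = 0 and the three cylinders share a vertical axis.

The spool is on top of the stool.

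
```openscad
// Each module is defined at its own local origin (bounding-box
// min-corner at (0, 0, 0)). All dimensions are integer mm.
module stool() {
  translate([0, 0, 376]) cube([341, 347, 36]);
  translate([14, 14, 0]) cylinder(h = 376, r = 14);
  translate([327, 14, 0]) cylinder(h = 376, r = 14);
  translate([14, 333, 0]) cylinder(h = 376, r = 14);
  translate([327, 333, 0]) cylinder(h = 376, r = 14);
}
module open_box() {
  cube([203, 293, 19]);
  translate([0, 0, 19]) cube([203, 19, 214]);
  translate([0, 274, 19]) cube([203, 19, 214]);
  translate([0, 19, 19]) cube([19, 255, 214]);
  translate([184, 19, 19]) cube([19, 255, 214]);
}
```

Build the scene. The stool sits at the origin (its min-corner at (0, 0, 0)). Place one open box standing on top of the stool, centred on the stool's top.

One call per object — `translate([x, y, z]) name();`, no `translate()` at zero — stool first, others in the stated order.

stool();
translate([69, 27, 412]) open_box();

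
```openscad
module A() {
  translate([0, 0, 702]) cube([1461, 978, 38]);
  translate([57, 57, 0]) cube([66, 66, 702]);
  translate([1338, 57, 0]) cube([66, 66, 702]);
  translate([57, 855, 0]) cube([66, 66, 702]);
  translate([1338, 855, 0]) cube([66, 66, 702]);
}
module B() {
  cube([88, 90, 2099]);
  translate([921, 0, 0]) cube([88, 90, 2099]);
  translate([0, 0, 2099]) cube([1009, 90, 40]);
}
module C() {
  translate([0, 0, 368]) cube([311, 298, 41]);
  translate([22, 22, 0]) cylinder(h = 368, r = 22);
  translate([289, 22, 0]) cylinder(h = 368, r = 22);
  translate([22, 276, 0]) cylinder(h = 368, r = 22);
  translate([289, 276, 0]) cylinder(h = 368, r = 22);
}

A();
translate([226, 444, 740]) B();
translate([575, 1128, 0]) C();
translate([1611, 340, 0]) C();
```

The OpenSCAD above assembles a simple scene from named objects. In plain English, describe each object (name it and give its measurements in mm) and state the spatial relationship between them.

A is a table: top 1461 mm (x) × 978 mm (y), 38 mm thick, upper face at z = 740 mm, on four 66×66 mm square legs, each inset 57 mm from the nearest pair of top edges, running from z = 0 to the bottom of the top.

B is a rectangular door frame: two vertical jambs of 88×90 mm section, 2099 mm tall, with a clear opening 833 mm wide between their inner faces. A header 40 mm tall and 90 mm deep lies on top of the jambs and spans the full outside width.

C is a simple wooden stool: a rectangular seat 311 mm (x) by 298 mm (y), 41 mm thick, top face at z = 409 mm, on four round legs, each 44 mm in diameter. The legs rest on z = 0, each leg's axis is inset half a diameter from the nearest pair of seat edges (so the leg's bounding box is flush with the corner).

The door frame is on top of the table, centred. Two stools sit around the table at the +y, +x sides.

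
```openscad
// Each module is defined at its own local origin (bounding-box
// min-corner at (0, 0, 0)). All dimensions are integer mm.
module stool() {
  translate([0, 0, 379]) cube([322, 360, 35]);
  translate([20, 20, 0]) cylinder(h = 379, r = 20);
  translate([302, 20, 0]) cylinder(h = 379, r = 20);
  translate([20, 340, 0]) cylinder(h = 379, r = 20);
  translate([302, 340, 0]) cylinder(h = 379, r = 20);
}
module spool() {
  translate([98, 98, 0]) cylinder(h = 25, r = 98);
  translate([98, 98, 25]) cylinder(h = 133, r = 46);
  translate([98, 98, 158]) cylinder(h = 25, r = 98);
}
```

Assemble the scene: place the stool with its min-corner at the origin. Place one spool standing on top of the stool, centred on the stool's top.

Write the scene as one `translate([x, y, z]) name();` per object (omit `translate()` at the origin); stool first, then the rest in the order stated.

stool();
translate([63, 82, 414]) spool();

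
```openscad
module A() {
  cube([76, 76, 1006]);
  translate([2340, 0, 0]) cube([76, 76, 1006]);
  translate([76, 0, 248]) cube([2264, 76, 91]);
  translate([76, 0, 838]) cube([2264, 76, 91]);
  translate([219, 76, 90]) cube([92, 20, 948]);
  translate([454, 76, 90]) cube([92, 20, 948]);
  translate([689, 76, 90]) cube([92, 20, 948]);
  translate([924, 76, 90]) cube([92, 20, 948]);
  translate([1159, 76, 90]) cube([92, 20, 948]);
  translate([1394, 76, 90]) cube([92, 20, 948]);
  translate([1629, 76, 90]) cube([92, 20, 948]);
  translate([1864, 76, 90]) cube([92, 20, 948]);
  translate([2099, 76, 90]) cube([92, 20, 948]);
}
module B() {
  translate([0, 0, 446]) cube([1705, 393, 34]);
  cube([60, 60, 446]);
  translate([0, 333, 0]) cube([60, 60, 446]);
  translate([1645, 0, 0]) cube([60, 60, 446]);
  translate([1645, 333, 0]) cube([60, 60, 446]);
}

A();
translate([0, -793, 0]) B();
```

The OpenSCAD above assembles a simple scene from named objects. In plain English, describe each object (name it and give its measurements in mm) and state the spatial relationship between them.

A is a fence section. Two 76×76 mm posts, 1006 mm tall, stand on the floor with a clear span of 2264 mm between their inner faces. Two horizontal rails of 76×91 mm section span the gap between the posts with their undersides at z = 248 mm and z = 838 mm, flush with the posts' −y face. 9 pickets, each 92 mm wide, 20 mm thick and 948 mm tall, are fixed to the +y face of the rails with their bottoms at z = 90 mm, evenly spaced across the span with equal gaps (rounded down to the nearest mm) at the −x end and between each pair — any rounding remainder accumulates at the +x end.

B is a long wooden bench with a 1705 mm (x) × 393 mm (y) seat, 34 mm thick, its top surface 480 mm above the floor. Four 60 mm square legs at the seat corners, flush with the edges, run from z = 0 to the seat underside.

The bench is on the floor beside the fence section on its −y side.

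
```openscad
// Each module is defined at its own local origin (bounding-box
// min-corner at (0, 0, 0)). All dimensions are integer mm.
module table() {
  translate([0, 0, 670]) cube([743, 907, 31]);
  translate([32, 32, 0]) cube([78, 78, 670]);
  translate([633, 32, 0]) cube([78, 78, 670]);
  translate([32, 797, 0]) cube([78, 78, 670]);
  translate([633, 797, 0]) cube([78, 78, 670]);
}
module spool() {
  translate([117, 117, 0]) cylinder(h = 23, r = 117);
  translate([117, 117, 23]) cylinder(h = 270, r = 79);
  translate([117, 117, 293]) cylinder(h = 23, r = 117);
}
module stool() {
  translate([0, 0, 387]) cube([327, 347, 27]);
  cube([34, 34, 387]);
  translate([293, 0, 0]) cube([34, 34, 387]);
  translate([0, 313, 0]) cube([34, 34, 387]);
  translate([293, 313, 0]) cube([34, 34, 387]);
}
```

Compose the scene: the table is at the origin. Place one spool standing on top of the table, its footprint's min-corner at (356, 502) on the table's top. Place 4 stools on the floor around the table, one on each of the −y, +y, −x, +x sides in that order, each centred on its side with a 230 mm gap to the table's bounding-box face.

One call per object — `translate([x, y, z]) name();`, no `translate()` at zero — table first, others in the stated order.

table();
translate([356, 502, 701]) spool();
translate([208, -577, 0]) stool();
translate([208, 1137, 0]) stool();
translate([-557, 280, 0]) stool();
translate([973, 280, 0]) stool();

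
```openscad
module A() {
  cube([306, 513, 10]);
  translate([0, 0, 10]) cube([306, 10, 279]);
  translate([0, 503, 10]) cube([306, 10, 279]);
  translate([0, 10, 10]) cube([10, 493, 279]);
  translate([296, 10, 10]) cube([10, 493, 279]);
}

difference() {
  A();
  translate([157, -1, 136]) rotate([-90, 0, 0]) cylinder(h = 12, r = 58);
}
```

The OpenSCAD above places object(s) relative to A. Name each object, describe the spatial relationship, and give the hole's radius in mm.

A is an open box. The open box has a circular hole through its front wall. The hole's radius is 58 mm.

The subtracted cylinder has r = 58 mm.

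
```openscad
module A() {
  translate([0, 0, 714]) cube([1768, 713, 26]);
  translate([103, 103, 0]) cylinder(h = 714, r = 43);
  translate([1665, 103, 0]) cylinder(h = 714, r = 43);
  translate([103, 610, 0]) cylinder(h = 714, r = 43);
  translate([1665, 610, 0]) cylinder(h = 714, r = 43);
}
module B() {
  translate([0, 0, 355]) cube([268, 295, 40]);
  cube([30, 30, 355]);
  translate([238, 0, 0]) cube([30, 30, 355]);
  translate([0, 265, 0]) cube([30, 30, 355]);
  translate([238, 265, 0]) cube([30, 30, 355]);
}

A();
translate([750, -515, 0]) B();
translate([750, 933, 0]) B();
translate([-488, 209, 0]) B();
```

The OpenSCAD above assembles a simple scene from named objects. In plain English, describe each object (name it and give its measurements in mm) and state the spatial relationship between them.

A is a rectangular dining table. The top is 1768×713×26 mm with its upper surface at z = 740 mm. It stands on four round legs of 86 mm diameter, each leg's bounding box inset 60 mm from the nearest pair of top edges, running from the floor to the underside of the top.

B is a four-legged stool. The seat is a 268×295×40 mm slab whose top surface is at z = 395 mm; four square legs, each 30×30 mm in cross-section, run from the floor (z = 0) to the underside of the seat, each flush with a corner of the seat.

Three stools sit around the table at the −y, +y, −x sides.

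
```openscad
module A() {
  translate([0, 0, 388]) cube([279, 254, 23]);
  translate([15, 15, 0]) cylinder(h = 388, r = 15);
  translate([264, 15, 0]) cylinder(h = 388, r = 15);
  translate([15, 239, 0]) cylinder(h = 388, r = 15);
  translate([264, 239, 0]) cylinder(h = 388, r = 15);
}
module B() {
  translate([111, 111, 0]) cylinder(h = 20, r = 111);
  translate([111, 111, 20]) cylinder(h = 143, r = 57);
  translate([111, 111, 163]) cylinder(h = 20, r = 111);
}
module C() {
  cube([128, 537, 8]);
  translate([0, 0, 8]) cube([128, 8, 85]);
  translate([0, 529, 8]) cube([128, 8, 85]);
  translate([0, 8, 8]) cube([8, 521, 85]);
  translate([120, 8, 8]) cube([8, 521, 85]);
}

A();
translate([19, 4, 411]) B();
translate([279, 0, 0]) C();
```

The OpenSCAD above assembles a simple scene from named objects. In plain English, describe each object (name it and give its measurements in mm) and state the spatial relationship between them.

A is a four-legged stool. The seat is 279×254 mm, 23 mm thick, top at z = 411 mm. It stands on four round legs, each 30 mm in diameter, from z = 0 to the seat underside, each leg's axis is inset half a diameter from the nearest pair of seat edges (so the leg's bounding box is flush with the corner).

B is a spool: two coaxial disc flanges of radius 111 mm and thickness 20 mm, joined by a core cylinder of radius 57 mm and height 143 mm. The lower flange rests on z = 0 and the three cylinders share a vertical axis.

C is an open storage box with external size 128×537×93 mm and wall thickness 8 mm (the base is also 8 mm thick). The base covers the whole footprint; the four walls stand on the base, with the y-facing walls full-width and the x-facing walls fitting between their inner faces.

The spool is on top of the stool. The open box is against the stool's +x side, with their −y faces flush.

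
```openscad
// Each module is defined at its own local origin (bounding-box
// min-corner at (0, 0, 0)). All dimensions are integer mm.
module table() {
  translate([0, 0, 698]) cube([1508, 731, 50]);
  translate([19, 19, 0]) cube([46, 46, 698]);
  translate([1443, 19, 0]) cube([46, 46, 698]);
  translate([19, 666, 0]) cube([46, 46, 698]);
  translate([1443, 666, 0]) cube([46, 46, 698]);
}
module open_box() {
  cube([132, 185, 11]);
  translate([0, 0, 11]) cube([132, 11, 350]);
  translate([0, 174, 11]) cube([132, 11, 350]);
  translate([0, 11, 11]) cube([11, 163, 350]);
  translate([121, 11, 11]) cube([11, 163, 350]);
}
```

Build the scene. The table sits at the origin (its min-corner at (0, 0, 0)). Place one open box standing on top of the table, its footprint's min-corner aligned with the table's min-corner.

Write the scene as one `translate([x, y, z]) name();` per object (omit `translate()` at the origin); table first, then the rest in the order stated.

table();
translate([0, 0, 748]) open_box();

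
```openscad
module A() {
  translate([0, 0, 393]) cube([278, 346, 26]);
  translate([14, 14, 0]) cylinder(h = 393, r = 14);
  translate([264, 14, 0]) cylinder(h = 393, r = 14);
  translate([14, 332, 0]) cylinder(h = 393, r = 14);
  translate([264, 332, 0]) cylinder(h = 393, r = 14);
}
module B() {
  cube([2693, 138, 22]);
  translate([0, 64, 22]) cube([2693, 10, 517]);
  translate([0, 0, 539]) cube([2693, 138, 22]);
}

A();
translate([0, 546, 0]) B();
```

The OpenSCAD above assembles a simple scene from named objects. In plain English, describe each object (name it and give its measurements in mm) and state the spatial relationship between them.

A is a simple wooden stool: a rectangular seat 278 mm (x) by 346 mm (y), 26 mm thick, top face at z = 419 mm, on four round legs, each 28 mm in diameter. The legs rest on z = 0, each leg's axis is inset half a diameter from the nearest pair of seat edges (so the leg's bounding box is flush with the corner).

B is an I-beam lying along x, 2693 mm long. Overall section height 561 mm. Two flanges 138 mm wide (y) and 22 mm thick, one on the floor and one at the top; a web 10 mm thick runs between them, centred on the flange width.

The I-beam is on the floor beside the stool on its +y side.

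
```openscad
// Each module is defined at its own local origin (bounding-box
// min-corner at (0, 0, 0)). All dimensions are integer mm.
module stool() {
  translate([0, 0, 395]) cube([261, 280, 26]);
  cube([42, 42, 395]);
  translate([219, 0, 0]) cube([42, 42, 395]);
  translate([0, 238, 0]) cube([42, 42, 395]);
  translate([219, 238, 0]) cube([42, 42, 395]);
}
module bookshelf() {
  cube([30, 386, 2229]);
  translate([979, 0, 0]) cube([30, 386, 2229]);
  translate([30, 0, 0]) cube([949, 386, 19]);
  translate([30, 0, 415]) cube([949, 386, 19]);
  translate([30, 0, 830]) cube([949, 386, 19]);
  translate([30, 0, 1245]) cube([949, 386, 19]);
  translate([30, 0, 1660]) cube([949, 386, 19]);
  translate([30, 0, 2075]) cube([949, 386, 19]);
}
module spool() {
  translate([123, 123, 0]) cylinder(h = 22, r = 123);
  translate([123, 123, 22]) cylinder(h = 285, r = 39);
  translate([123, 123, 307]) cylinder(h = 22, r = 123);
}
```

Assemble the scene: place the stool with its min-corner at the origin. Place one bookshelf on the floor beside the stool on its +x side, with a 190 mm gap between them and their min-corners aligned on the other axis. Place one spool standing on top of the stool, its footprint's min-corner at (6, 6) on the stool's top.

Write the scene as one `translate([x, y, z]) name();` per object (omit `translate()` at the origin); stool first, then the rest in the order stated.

stool();
translate([451, 0, 0]) bookshelf();
translate([6, 6, 421]) spool();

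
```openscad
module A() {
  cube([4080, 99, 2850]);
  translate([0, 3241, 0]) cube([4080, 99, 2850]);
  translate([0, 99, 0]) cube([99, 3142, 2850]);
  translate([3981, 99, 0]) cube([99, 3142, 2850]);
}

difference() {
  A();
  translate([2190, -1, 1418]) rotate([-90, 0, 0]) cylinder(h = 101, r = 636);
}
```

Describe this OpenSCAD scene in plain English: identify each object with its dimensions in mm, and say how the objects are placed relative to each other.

A is a box-shaped house frame (walls only): outside footprint 4080×3340 mm, wall height 2850 mm, wall thickness 99 mm. The two y-facing walls run the full x-width; the two x-facing walls fit between the inner faces of the y-facing walls.

The house frame has a circular hole of radius 636 mm through its front wall, centred at (x = 2190, z = 1418).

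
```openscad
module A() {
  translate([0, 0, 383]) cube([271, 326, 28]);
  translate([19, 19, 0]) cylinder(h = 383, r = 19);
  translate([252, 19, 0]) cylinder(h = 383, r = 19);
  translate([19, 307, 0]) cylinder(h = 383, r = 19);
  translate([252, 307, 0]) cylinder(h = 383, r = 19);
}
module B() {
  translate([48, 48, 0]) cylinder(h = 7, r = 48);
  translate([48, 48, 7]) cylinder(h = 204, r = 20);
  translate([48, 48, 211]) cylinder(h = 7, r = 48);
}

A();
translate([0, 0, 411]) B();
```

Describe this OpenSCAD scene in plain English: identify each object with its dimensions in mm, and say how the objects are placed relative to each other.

A is a four-legged stool. The seat is 271×326 mm, 28 mm thick, top at z = 411 mm. It stands on four round legs, each 38 mm in diameter, from z = 0 to the seat underside, each leg's axis is inset half a diameter from the nearest pair of seat edges (so the leg's bounding box is flush with the corner).

B is a spool: two coaxial disc flanges of radius 48 mm and thickness 7 mm, joined by a core cylinder of radius 20 mm and height 204 mm. The lower flange rests on z = 0 and the three cylinders share a vertical axis.

The spool is on top of the stool.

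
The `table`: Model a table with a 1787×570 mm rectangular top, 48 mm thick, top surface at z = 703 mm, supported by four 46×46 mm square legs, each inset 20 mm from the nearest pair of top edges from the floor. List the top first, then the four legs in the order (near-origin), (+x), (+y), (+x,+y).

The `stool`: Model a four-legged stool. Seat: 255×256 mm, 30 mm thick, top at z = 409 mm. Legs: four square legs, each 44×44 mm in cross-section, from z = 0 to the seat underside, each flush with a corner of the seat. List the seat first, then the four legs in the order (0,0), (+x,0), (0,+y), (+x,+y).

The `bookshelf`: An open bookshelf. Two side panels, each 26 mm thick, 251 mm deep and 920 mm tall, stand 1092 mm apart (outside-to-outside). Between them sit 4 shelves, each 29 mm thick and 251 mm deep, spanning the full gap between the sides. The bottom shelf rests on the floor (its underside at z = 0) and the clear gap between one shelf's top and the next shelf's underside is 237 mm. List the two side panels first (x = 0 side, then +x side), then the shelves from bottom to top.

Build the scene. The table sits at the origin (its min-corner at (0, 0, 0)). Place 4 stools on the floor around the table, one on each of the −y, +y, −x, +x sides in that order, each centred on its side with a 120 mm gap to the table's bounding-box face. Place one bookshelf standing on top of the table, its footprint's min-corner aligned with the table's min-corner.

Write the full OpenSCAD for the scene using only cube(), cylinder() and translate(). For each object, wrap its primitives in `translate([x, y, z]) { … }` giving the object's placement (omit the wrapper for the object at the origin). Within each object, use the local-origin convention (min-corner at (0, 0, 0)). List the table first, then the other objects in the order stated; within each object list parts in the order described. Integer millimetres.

translate([0, 0, 655]) cube([1787, 570, 48]);
translate([20, 20, 0]) cube([46, 46, 655]);
translate([1721, 20, 0]) cube([46, 46, 655]);
translate([20, 504, 0]) cube([46, 46, 655]);
translate([1721, 504, 0]) cube([46, 46, 655]);
translate([766, -376, 0]) {
  translate([0, 0, 379]) cube([255, 256, 30]);
  cube([44, 44, 379]);
  translate([211, 0, 0]) cube([44, 44, 379]);
  translate([0, 212, 0]) cube([44, 44, 379]);
  translate([211, 212, 0]) cube([44, 44, 379]);
}
translate([766, 690, 0]) {
  translate([0, 0, 379]) cube([255, 256, 30]);
  cube([44, 44, 379]);
  translate([211, 0, 0]) cube([44, 44, 379]);
  translate([0, 212, 0]) cube([44, 44, 379]);
  translate([211, 212, 0]) cube([44, 44, 379]);
}
translate([-375, 157, 0]) {
  translate([0, 0, 379]) cube([255, 256, 30]);
  cube([44, 44, 379]);
  translate([211, 0, 0]) cube([44, 44, 379]);
  translate([0, 212, 0]) cube([44, 44, 379]);
  translate([211, 212, 0]) cube([44, 44, 379]);
}
translate([1907, 157, 0]) {
  translate([0, 0, 379]) cube([255, 256, 30]);
  cube([44, 44, 379]);
  translate([211, 0, 0]) cube([44, 44, 379]);
  translate([0, 212, 0]) cube([44, 44, 379]);
  translate([211, 212, 0]) cube([44, 44, 379]);
}
translate([0, 0, 703]) {
  cube([26, 251, 920]);
  translate([1066, 0, 0]) cube([26, 251, 920]);
  translate([26, 0, 0]) cube([1040, 251, 29]);
  translate([26, 0, 266]) cube([1040, 251, 29]);
  translate([26, 0, 532]) cube([1040, 251, 29]);
  translate([26, 0, 798]) cube([1040, 251, 29]);
}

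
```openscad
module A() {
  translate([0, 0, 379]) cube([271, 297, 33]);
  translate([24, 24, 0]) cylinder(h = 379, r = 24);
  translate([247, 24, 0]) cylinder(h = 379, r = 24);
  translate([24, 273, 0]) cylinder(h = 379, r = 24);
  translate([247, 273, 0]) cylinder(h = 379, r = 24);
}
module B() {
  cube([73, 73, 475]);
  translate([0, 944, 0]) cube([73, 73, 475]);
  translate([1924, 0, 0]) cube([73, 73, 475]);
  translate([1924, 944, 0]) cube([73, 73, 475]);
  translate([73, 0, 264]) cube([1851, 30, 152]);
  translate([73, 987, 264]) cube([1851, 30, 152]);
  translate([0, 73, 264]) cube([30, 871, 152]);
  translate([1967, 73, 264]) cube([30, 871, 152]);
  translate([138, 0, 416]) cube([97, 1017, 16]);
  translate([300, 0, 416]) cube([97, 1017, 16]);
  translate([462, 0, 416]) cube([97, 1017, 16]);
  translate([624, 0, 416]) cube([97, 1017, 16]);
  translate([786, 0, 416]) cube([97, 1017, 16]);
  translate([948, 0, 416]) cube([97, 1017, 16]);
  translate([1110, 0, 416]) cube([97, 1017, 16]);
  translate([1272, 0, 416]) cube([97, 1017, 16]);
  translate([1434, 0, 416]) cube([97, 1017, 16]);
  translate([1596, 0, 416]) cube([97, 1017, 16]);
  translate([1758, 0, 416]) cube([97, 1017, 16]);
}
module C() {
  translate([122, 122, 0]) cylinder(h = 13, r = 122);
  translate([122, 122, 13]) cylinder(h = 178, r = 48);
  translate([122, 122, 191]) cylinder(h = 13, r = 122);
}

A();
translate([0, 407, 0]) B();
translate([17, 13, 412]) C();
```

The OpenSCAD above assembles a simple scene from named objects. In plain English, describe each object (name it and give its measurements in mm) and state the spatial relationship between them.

A is a four-legged stool. The seat is a 271×297×33 mm slab whose top surface is at z = 412 mm; four round legs, each 48 mm in diameter, run from the floor (z = 0) to the underside of the seat, each leg's axis is inset half a diameter from the nearest pair of seat edges (so the leg's bounding box is flush with the corner).

B is a bed frame 1997 mm long (x) by 1017 mm wide (y). Four 73×73 mm corner posts, 475 mm tall, at the corners of the footprint. Four rails of 30 mm thickness and 152 mm height run between adjacent posts with their undersides at z = 264 mm, their outer faces flush with the outside of the frame (the two x-running rails run between the posts' inner faces; the two y-running rails run between the posts' inner faces). 11 slats, each 97 mm wide (x) and 16 mm thick, lie across the top of the two x-running rails, running the full 1017 mm width of the frame in y; the slats are evenly spaced along x between the inner faces of the end posts with equal gaps (rounded down to the nearest mm) at the −x end and between each pair — any rounding remainder accumulates at the +x end.

C is a spool: two coaxial disc flanges of radius 122 mm and thickness 13 mm, joined by a core cylinder of radius 48 mm and height 178 mm. The lower flange rests on z = 0 and the three cylinders share a vertical axis.

The bed frame is on the floor beside the stool on its +y side. The spool is on top of the stool.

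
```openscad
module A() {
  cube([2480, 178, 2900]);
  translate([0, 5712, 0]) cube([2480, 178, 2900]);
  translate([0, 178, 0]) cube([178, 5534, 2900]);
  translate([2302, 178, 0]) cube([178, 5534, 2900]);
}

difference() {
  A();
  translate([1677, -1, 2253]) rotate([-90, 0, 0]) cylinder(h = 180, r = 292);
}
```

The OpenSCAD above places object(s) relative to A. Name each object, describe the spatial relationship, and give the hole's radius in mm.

A is a house frame. The house frame has a circular hole through its front wall. The hole's radius is 292 mm.

The subtracted cylinder has r = 292 mm.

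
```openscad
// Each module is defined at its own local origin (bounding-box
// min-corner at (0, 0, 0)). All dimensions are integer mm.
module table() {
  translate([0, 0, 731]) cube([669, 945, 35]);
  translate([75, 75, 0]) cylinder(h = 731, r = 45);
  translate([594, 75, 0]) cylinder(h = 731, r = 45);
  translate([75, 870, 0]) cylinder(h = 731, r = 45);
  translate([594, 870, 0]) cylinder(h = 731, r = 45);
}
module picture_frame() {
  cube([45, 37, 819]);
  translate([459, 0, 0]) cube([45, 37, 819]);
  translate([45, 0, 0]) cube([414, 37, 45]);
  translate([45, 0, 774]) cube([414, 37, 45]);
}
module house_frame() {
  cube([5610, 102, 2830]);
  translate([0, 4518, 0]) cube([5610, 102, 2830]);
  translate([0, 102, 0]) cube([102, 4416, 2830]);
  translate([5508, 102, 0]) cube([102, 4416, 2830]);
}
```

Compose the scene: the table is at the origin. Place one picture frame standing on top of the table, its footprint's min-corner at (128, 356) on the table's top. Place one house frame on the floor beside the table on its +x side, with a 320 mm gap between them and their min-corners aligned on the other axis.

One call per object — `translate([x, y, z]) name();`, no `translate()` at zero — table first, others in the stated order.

table();
translate([128, 356, 766]) picture_frame();
translate([989, 0, 0]) house_frame();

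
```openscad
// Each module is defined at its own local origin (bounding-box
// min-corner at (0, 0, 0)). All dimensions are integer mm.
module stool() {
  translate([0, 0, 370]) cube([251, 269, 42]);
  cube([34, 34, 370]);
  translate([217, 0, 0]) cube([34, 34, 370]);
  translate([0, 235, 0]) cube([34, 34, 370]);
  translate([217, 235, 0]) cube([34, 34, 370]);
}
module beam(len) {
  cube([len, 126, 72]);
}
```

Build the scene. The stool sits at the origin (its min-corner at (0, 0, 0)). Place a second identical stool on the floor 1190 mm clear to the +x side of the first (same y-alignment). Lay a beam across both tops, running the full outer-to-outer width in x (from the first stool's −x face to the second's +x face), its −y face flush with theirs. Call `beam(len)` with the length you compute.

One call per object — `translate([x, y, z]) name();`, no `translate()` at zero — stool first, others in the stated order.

stool();
translate([1441, 0, 0]) stool();
translate([0, 0, 412]) beam(1692);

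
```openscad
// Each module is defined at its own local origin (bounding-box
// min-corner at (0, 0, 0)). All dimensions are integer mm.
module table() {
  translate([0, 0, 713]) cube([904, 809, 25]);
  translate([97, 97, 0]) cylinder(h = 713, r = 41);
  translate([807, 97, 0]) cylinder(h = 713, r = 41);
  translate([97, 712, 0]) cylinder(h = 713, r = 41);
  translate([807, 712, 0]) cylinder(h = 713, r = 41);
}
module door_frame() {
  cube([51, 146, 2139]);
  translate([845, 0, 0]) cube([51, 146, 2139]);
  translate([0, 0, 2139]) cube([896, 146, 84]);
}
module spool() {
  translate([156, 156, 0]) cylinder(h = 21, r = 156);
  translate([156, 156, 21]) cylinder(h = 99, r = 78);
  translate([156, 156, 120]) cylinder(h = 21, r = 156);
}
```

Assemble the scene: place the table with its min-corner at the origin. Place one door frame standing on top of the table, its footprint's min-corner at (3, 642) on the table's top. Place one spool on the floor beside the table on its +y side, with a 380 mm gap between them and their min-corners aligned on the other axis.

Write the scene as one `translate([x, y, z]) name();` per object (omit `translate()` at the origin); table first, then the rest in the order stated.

table();
translate([3, 642, 738]) door_frame();
translate([0, 1189, 0]) spool();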